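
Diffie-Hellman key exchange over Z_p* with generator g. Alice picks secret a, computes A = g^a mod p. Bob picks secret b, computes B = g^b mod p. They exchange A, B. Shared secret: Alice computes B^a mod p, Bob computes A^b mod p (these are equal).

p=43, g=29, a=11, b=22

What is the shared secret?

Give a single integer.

Answer: 10

Derivation:
A = 29^11 mod 43  (bits of 11 = 1011)
  bit 0 = 1: r = r^2 * 29 mod 43 = 1^2 * 29 = 1*29 = 29
  bit 1 = 0: r = r^2 mod 43 = 29^2 = 24
  bit 2 = 1: r = r^2 * 29 mod 43 = 24^2 * 29 = 17*29 = 20
  bit 3 = 1: r = r^2 * 29 mod 43 = 20^2 * 29 = 13*29 = 33
  -> A = 33
B = 29^22 mod 43  (bits of 22 = 10110)
  bit 0 = 1: r = r^2 * 29 mod 43 = 1^2 * 29 = 1*29 = 29
  bit 1 = 0: r = r^2 mod 43 = 29^2 = 24
  bit 2 = 1: r = r^2 * 29 mod 43 = 24^2 * 29 = 17*29 = 20
  bit 3 = 1: r = r^2 * 29 mod 43 = 20^2 * 29 = 13*29 = 33
  bit 4 = 0: r = r^2 mod 43 = 33^2 = 14
  -> B = 14
s = B^a = 14^11 mod 43  (bits of 11 = 1011)
  bit 0 = 1: r = r^2 * 14 mod 43 = 1^2 * 14 = 1*14 = 14
  bit 1 = 0: r = r^2 mod 43 = 14^2 = 24
  bit 2 = 1: r = r^2 * 14 mod 43 = 24^2 * 14 = 17*14 = 23
  bit 3 = 1: r = r^2 * 14 mod 43 = 23^2 * 14 = 13*14 = 10
  -> s = B^a = 10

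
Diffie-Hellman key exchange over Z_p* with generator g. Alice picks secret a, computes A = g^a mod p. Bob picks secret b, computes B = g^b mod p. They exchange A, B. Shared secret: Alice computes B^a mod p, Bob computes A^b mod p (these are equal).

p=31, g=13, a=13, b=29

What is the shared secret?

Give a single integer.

A = 13^13 mod 31  (bits of 13 = 1101)
  bit 0 = 1: r = r^2 * 13 mod 31 = 1^2 * 13 = 1*13 = 13
  bit 1 = 1: r = r^2 * 13 mod 31 = 13^2 * 13 = 14*13 = 27
  bit 2 = 0: r = r^2 mod 31 = 27^2 = 16
  bit 3 = 1: r = r^2 * 13 mod 31 = 16^2 * 13 = 8*13 = 11
  -> A = 11
B = 13^29 mod 31  (bits of 29 = 11101)
  bit 0 = 1: r = r^2 * 13 mod 31 = 1^2 * 13 = 1*13 = 13
  bit 1 = 1: r = r^2 * 13 mod 31 = 13^2 * 13 = 14*13 = 27
  bit 2 = 1: r = r^2 * 13 mod 31 = 27^2 * 13 = 16*13 = 22
  bit 3 = 0: r = r^2 mod 31 = 22^2 = 19
  bit 4 = 1: r = r^2 * 13 mod 31 = 19^2 * 13 = 20*13 = 12
  -> B = 12
s = B^a = 12^13 mod 31  (bits of 13 = 1101)
  bit 0 = 1: r = r^2 * 12 mod 31 = 1^2 * 12 = 1*12 = 12
  bit 1 = 1: r = r^2 * 12 mod 31 = 12^2 * 12 = 20*12 = 23
  bit 2 = 0: r = r^2 mod 31 = 23^2 = 2
  bit 3 = 1: r = r^2 * 12 mod 31 = 2^2 * 12 = 4*12 = 17
  -> s = B^a = 17

Answer: 17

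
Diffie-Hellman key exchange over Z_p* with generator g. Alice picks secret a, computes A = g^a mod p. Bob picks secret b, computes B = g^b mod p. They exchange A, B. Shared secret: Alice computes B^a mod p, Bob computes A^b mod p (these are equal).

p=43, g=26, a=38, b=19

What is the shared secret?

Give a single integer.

Answer: 10

Derivation:
A = 26^38 mod 43  (bits of 38 = 100110)
  bit 0 = 1: r = r^2 * 26 mod 43 = 1^2 * 26 = 1*26 = 26
  bit 1 = 0: r = r^2 mod 43 = 26^2 = 31
  bit 2 = 0: r = r^2 mod 43 = 31^2 = 15
  bit 3 = 1: r = r^2 * 26 mod 43 = 15^2 * 26 = 10*26 = 2
  bit 4 = 1: r = r^2 * 26 mod 43 = 2^2 * 26 = 4*26 = 18
  bit 5 = 0: r = r^2 mod 43 = 18^2 = 23
  -> A = 23
B = 26^19 mod 43  (bits of 19 = 10011)
  bit 0 = 1: r = r^2 * 26 mod 43 = 1^2 * 26 = 1*26 = 26
  bit 1 = 0: r = r^2 mod 43 = 26^2 = 31
  bit 2 = 0: r = r^2 mod 43 = 31^2 = 15
  bit 3 = 1: r = r^2 * 26 mod 43 = 15^2 * 26 = 10*26 = 2
  bit 4 = 1: r = r^2 * 26 mod 43 = 2^2 * 26 = 4*26 = 18
  -> B = 18
s = B^a = 18^38 mod 43  (bits of 38 = 100110)
  bit 0 = 1: r = r^2 * 18 mod 43 = 1^2 * 18 = 1*18 = 18
  bit 1 = 0: r = r^2 mod 43 = 18^2 = 23
  bit 2 = 0: r = r^2 mod 43 = 23^2 = 13
  bit 3 = 1: r = r^2 * 18 mod 43 = 13^2 * 18 = 40*18 = 32
  bit 4 = 1: r = r^2 * 18 mod 43 = 32^2 * 18 = 35*18 = 28
  bit 5 = 0: r = r^2 mod 43 = 28^2 = 10
  -> s = B^a = 10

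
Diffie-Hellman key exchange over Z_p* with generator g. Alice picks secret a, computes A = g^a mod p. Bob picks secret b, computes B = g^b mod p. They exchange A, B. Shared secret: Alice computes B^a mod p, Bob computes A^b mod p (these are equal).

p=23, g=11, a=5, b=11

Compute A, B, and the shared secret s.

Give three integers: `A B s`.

A = 11^5 mod 23  (bits of 5 = 101)
  bit 0 = 1: r = r^2 * 11 mod 23 = 1^2 * 11 = 1*11 = 11
  bit 1 = 0: r = r^2 mod 23 = 11^2 = 6
  bit 2 = 1: r = r^2 * 11 mod 23 = 6^2 * 11 = 13*11 = 5
  -> A = 5
B = 11^11 mod 23  (bits of 11 = 1011)
  bit 0 = 1: r = r^2 * 11 mod 23 = 1^2 * 11 = 1*11 = 11
  bit 1 = 0: r = r^2 mod 23 = 11^2 = 6
  bit 2 = 1: r = r^2 * 11 mod 23 = 6^2 * 11 = 13*11 = 5
  bit 3 = 1: r = r^2 * 11 mod 23 = 5^2 * 11 = 2*11 = 22
  -> B = 22
s = B^a = 22^5 mod 23  (bits of 5 = 101)
  bit 0 = 1: r = r^2 * 22 mod 23 = 1^2 * 22 = 1*22 = 22
  bit 1 = 0: r = r^2 mod 23 = 22^2 = 1
  bit 2 = 1: r = r^2 * 22 mod 23 = 1^2 * 22 = 1*22 = 22
  -> s = B^a = 22

Answer: 5 22 22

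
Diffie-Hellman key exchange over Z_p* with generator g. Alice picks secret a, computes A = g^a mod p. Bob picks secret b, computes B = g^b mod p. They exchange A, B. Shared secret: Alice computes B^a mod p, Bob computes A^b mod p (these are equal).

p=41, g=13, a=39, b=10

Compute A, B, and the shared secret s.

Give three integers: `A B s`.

A = 13^39 mod 41  (bits of 39 = 100111)
  bit 0 = 1: r = r^2 * 13 mod 41 = 1^2 * 13 = 1*13 = 13
  bit 1 = 0: r = r^2 mod 41 = 13^2 = 5
  bit 2 = 0: r = r^2 mod 41 = 5^2 = 25
  bit 3 = 1: r = r^2 * 13 mod 41 = 25^2 * 13 = 10*13 = 7
  bit 4 = 1: r = r^2 * 13 mod 41 = 7^2 * 13 = 8*13 = 22
  bit 5 = 1: r = r^2 * 13 mod 41 = 22^2 * 13 = 33*13 = 19
  -> A = 19
B = 13^10 mod 41  (bits of 10 = 1010)
  bit 0 = 1: r = r^2 * 13 mod 41 = 1^2 * 13 = 1*13 = 13
  bit 1 = 0: r = r^2 mod 41 = 13^2 = 5
  bit 2 = 1: r = r^2 * 13 mod 41 = 5^2 * 13 = 25*13 = 38
  bit 3 = 0: r = r^2 mod 41 = 38^2 = 9
  -> B = 9
s = B^a = 9^39 mod 41  (bits of 39 = 100111)
  bit 0 = 1: r = r^2 * 9 mod 41 = 1^2 * 9 = 1*9 = 9
  bit 1 = 0: r = r^2 mod 41 = 9^2 = 40
  bit 2 = 0: r = r^2 mod 41 = 40^2 = 1
  bit 3 = 1: r = r^2 * 9 mod 41 = 1^2 * 9 = 1*9 = 9
  bit 4 = 1: r = r^2 * 9 mod 41 = 9^2 * 9 = 40*9 = 32
  bit 5 = 1: r = r^2 * 9 mod 41 = 32^2 * 9 = 40*9 = 32
  -> s = B^a = 32

Answer: 19 9 32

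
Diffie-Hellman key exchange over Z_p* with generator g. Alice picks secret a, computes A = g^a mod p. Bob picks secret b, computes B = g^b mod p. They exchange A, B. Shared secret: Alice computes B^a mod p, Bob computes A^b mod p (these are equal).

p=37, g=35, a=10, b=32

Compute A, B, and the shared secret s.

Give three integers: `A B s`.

A = 35^10 mod 37  (bits of 10 = 1010)
  bit 0 = 1: r = r^2 * 35 mod 37 = 1^2 * 35 = 1*35 = 35
  bit 1 = 0: r = r^2 mod 37 = 35^2 = 4
  bit 2 = 1: r = r^2 * 35 mod 37 = 4^2 * 35 = 16*35 = 5
  bit 3 = 0: r = r^2 mod 37 = 5^2 = 25
  -> A = 25
B = 35^32 mod 37  (bits of 32 = 100000)
  bit 0 = 1: r = r^2 * 35 mod 37 = 1^2 * 35 = 1*35 = 35
  bit 1 = 0: r = r^2 mod 37 = 35^2 = 4
  bit 2 = 0: r = r^2 mod 37 = 4^2 = 16
  bit 3 = 0: r = r^2 mod 37 = 16^2 = 34
  bit 4 = 0: r = r^2 mod 37 = 34^2 = 9
  bit 5 = 0: r = r^2 mod 37 = 9^2 = 7
  -> B = 7
s = B^a = 7^10 mod 37  (bits of 10 = 1010)
  bit 0 = 1: r = r^2 * 7 mod 37 = 1^2 * 7 = 1*7 = 7
  bit 1 = 0: r = r^2 mod 37 = 7^2 = 12
  bit 2 = 1: r = r^2 * 7 mod 37 = 12^2 * 7 = 33*7 = 9
  bit 3 = 0: r = r^2 mod 37 = 9^2 = 7
  -> s = B^a = 7

Answer: 25 7 7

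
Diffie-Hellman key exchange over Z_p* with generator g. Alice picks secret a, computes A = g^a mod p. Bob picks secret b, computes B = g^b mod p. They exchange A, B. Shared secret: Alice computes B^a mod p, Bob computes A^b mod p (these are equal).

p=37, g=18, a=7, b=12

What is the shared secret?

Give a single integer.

Answer: 10

Derivation:
A = 18^7 mod 37  (bits of 7 = 111)
  bit 0 = 1: r = r^2 * 18 mod 37 = 1^2 * 18 = 1*18 = 18
  bit 1 = 1: r = r^2 * 18 mod 37 = 18^2 * 18 = 28*18 = 23
  bit 2 = 1: r = r^2 * 18 mod 37 = 23^2 * 18 = 11*18 = 13
  -> A = 13
B = 18^12 mod 37  (bits of 12 = 1100)
  bit 0 = 1: r = r^2 * 18 mod 37 = 1^2 * 18 = 1*18 = 18
  bit 1 = 1: r = r^2 * 18 mod 37 = 18^2 * 18 = 28*18 = 23
  bit 2 = 0: r = r^2 mod 37 = 23^2 = 11
  bit 3 = 0: r = r^2 mod 37 = 11^2 = 10
  -> B = 10
s = B^a = 10^7 mod 37  (bits of 7 = 111)
  bit 0 = 1: r = r^2 * 10 mod 37 = 1^2 * 10 = 1*10 = 10
  bit 1 = 1: r = r^2 * 10 mod 37 = 10^2 * 10 = 26*10 = 1
  bit 2 = 1: r = r^2 * 10 mod 37 = 1^2 * 10 = 1*10 = 10
  -> s = B^a = 10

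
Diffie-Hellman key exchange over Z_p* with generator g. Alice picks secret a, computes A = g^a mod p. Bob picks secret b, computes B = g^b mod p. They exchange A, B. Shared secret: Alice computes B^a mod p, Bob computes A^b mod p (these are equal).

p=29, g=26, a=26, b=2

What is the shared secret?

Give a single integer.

A = 26^26 mod 29  (bits of 26 = 11010)
  bit 0 = 1: r = r^2 * 26 mod 29 = 1^2 * 26 = 1*26 = 26
  bit 1 = 1: r = r^2 * 26 mod 29 = 26^2 * 26 = 9*26 = 2
  bit 2 = 0: r = r^2 mod 29 = 2^2 = 4
  bit 3 = 1: r = r^2 * 26 mod 29 = 4^2 * 26 = 16*26 = 10
  bit 4 = 0: r = r^2 mod 29 = 10^2 = 13
  -> A = 13
B = 26^2 mod 29  (bits of 2 = 10)
  bit 0 = 1: r = r^2 * 26 mod 29 = 1^2 * 26 = 1*26 = 26
  bit 1 = 0: r = r^2 mod 29 = 26^2 = 9
  -> B = 9
s = B^a = 9^26 mod 29  (bits of 26 = 11010)
  bit 0 = 1: r = r^2 * 9 mod 29 = 1^2 * 9 = 1*9 = 9
  bit 1 = 1: r = r^2 * 9 mod 29 = 9^2 * 9 = 23*9 = 4
  bit 2 = 0: r = r^2 mod 29 = 4^2 = 16
  bit 3 = 1: r = r^2 * 9 mod 29 = 16^2 * 9 = 24*9 = 13
  bit 4 = 0: r = r^2 mod 29 = 13^2 = 24
  -> s = B^a = 24

Answer: 24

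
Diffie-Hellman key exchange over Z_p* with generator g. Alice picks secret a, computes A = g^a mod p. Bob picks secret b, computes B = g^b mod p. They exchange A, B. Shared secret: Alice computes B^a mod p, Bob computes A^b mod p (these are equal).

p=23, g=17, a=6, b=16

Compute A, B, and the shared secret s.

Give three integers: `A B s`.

A = 17^6 mod 23  (bits of 6 = 110)
  bit 0 = 1: r = r^2 * 17 mod 23 = 1^2 * 17 = 1*17 = 17
  bit 1 = 1: r = r^2 * 17 mod 23 = 17^2 * 17 = 13*17 = 14
  bit 2 = 0: r = r^2 mod 23 = 14^2 = 12
  -> A = 12
B = 17^16 mod 23  (bits of 16 = 10000)
  bit 0 = 1: r = r^2 * 17 mod 23 = 1^2 * 17 = 1*17 = 17
  bit 1 = 0: r = r^2 mod 23 = 17^2 = 13
  bit 2 = 0: r = r^2 mod 23 = 13^2 = 8
  bit 3 = 0: r = r^2 mod 23 = 8^2 = 18
  bit 4 = 0: r = r^2 mod 23 = 18^2 = 2
  -> B = 2
s = B^a = 2^6 mod 23  (bits of 6 = 110)
  bit 0 = 1: r = r^2 * 2 mod 23 = 1^2 * 2 = 1*2 = 2
  bit 1 = 1: r = r^2 * 2 mod 23 = 2^2 * 2 = 4*2 = 8
  bit 2 = 0: r = r^2 mod 23 = 8^2 = 18
  -> s = B^a = 18

Answer: 12 2 18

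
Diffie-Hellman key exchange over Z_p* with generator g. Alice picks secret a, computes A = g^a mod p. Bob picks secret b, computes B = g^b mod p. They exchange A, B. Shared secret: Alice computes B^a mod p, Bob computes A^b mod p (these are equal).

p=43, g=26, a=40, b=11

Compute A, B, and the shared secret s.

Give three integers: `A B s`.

Answer: 25 19 38

Derivation:
A = 26^40 mod 43  (bits of 40 = 101000)
  bit 0 = 1: r = r^2 * 26 mod 43 = 1^2 * 26 = 1*26 = 26
  bit 1 = 0: r = r^2 mod 43 = 26^2 = 31
  bit 2 = 1: r = r^2 * 26 mod 43 = 31^2 * 26 = 15*26 = 3
  bit 3 = 0: r = r^2 mod 43 = 3^2 = 9
  bit 4 = 0: r = r^2 mod 43 = 9^2 = 38
  bit 5 = 0: r = r^2 mod 43 = 38^2 = 25
  -> A = 25
B = 26^11 mod 43  (bits of 11 = 1011)
  bit 0 = 1: r = r^2 * 26 mod 43 = 1^2 * 26 = 1*26 = 26
  bit 1 = 0: r = r^2 mod 43 = 26^2 = 31
  bit 2 = 1: r = r^2 * 26 mod 43 = 31^2 * 26 = 15*26 = 3
  bit 3 = 1: r = r^2 * 26 mod 43 = 3^2 * 26 = 9*26 = 19
  -> B = 19
s = B^a = 19^40 mod 43  (bits of 40 = 101000)
  bit 0 = 1: r = r^2 * 19 mod 43 = 1^2 * 19 = 1*19 = 19
  bit 1 = 0: r = r^2 mod 43 = 19^2 = 17
  bit 2 = 1: r = r^2 * 19 mod 43 = 17^2 * 19 = 31*19 = 30
  bit 3 = 0: r = r^2 mod 43 = 30^2 = 40
  bit 4 = 0: r = r^2 mod 43 = 40^2 = 9
  bit 5 = 0: r = r^2 mod 43 = 9^2 = 38
  -> s = B^a = 38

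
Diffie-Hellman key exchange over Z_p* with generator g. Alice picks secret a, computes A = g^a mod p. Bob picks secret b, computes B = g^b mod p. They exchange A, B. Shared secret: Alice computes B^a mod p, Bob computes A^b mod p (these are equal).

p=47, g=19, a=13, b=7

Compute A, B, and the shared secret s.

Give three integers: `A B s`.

A = 19^13 mod 47  (bits of 13 = 1101)
  bit 0 = 1: r = r^2 * 19 mod 47 = 1^2 * 19 = 1*19 = 19
  bit 1 = 1: r = r^2 * 19 mod 47 = 19^2 * 19 = 32*19 = 44
  bit 2 = 0: r = r^2 mod 47 = 44^2 = 9
  bit 3 = 1: r = r^2 * 19 mod 47 = 9^2 * 19 = 34*19 = 35
  -> A = 35
B = 19^7 mod 47  (bits of 7 = 111)
  bit 0 = 1: r = r^2 * 19 mod 47 = 1^2 * 19 = 1*19 = 19
  bit 1 = 1: r = r^2 * 19 mod 47 = 19^2 * 19 = 32*19 = 44
  bit 2 = 1: r = r^2 * 19 mod 47 = 44^2 * 19 = 9*19 = 30
  -> B = 30
s = B^a = 30^13 mod 47  (bits of 13 = 1101)
  bit 0 = 1: r = r^2 * 30 mod 47 = 1^2 * 30 = 1*30 = 30
  bit 1 = 1: r = r^2 * 30 mod 47 = 30^2 * 30 = 7*30 = 22
  bit 2 = 0: r = r^2 mod 47 = 22^2 = 14
  bit 3 = 1: r = r^2 * 30 mod 47 = 14^2 * 30 = 8*30 = 5
  -> s = B^a = 5

Answer: 35 30 5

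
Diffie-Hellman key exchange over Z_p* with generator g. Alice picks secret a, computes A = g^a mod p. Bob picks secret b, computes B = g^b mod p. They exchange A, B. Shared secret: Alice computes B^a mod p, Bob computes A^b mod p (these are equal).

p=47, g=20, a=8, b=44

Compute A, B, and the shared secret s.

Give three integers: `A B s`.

A = 20^8 mod 47  (bits of 8 = 1000)
  bit 0 = 1: r = r^2 * 20 mod 47 = 1^2 * 20 = 1*20 = 20
  bit 1 = 0: r = r^2 mod 47 = 20^2 = 24
  bit 2 = 0: r = r^2 mod 47 = 24^2 = 12
  bit 3 = 0: r = r^2 mod 47 = 12^2 = 3
  -> A = 3
B = 20^44 mod 47  (bits of 44 = 101100)
  bit 0 = 1: r = r^2 * 20 mod 47 = 1^2 * 20 = 1*20 = 20
  bit 1 = 0: r = r^2 mod 47 = 20^2 = 24
  bit 2 = 1: r = r^2 * 20 mod 47 = 24^2 * 20 = 12*20 = 5
  bit 3 = 1: r = r^2 * 20 mod 47 = 5^2 * 20 = 25*20 = 30
  bit 4 = 0: r = r^2 mod 47 = 30^2 = 7
  bit 5 = 0: r = r^2 mod 47 = 7^2 = 2
  -> B = 2
s = B^a = 2^8 mod 47  (bits of 8 = 1000)
  bit 0 = 1: r = r^2 * 2 mod 47 = 1^2 * 2 = 1*2 = 2
  bit 1 = 0: r = r^2 mod 47 = 2^2 = 4
  bit 2 = 0: r = r^2 mod 47 = 4^2 = 16
  bit 3 = 0: r = r^2 mod 47 = 16^2 = 21
  -> s = B^a = 21

Answer: 3 2 21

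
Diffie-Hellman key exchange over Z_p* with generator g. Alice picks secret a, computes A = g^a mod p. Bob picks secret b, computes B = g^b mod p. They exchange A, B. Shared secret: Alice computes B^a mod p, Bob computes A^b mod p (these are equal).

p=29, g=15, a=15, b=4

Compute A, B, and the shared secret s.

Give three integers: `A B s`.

A = 15^15 mod 29  (bits of 15 = 1111)
  bit 0 = 1: r = r^2 * 15 mod 29 = 1^2 * 15 = 1*15 = 15
  bit 1 = 1: r = r^2 * 15 mod 29 = 15^2 * 15 = 22*15 = 11
  bit 2 = 1: r = r^2 * 15 mod 29 = 11^2 * 15 = 5*15 = 17
  bit 3 = 1: r = r^2 * 15 mod 29 = 17^2 * 15 = 28*15 = 14
  -> A = 14
B = 15^4 mod 29  (bits of 4 = 100)
  bit 0 = 1: r = r^2 * 15 mod 29 = 1^2 * 15 = 1*15 = 15
  bit 1 = 0: r = r^2 mod 29 = 15^2 = 22
  bit 2 = 0: r = r^2 mod 29 = 22^2 = 20
  -> B = 20
s = B^a = 20^15 mod 29  (bits of 15 = 1111)
  bit 0 = 1: r = r^2 * 20 mod 29 = 1^2 * 20 = 1*20 = 20
  bit 1 = 1: r = r^2 * 20 mod 29 = 20^2 * 20 = 23*20 = 25
  bit 2 = 1: r = r^2 * 20 mod 29 = 25^2 * 20 = 16*20 = 1
  bit 3 = 1: r = r^2 * 20 mod 29 = 1^2 * 20 = 1*20 = 20
  -> s = B^a = 20

Answer: 14 20 20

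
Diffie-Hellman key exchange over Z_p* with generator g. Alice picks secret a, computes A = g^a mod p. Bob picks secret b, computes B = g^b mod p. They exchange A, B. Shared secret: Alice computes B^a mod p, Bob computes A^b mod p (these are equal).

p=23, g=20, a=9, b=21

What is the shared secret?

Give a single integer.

Answer: 14

Derivation:
A = 20^9 mod 23  (bits of 9 = 1001)
  bit 0 = 1: r = r^2 * 20 mod 23 = 1^2 * 20 = 1*20 = 20
  bit 1 = 0: r = r^2 mod 23 = 20^2 = 9
  bit 2 = 0: r = r^2 mod 23 = 9^2 = 12
  bit 3 = 1: r = r^2 * 20 mod 23 = 12^2 * 20 = 6*20 = 5
  -> A = 5
B = 20^21 mod 23  (bits of 21 = 10101)
  bit 0 = 1: r = r^2 * 20 mod 23 = 1^2 * 20 = 1*20 = 20
  bit 1 = 0: r = r^2 mod 23 = 20^2 = 9
  bit 2 = 1: r = r^2 * 20 mod 23 = 9^2 * 20 = 12*20 = 10
  bit 3 = 0: r = r^2 mod 23 = 10^2 = 8
  bit 4 = 1: r = r^2 * 20 mod 23 = 8^2 * 20 = 18*20 = 15
  -> B = 15
s = B^a = 15^9 mod 23  (bits of 9 = 1001)
  bit 0 = 1: r = r^2 * 15 mod 23 = 1^2 * 15 = 1*15 = 15
  bit 1 = 0: r = r^2 mod 23 = 15^2 = 18
  bit 2 = 0: r = r^2 mod 23 = 18^2 = 2
  bit 3 = 1: r = r^2 * 15 mod 23 = 2^2 * 15 = 4*15 = 14
  -> s = B^a = 14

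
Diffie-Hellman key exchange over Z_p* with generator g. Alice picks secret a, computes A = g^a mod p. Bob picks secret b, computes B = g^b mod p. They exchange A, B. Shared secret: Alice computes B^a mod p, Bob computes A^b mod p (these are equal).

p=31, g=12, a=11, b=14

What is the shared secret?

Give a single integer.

Answer: 28

Derivation:
A = 12^11 mod 31  (bits of 11 = 1011)
  bit 0 = 1: r = r^2 * 12 mod 31 = 1^2 * 12 = 1*12 = 12
  bit 1 = 0: r = r^2 mod 31 = 12^2 = 20
  bit 2 = 1: r = r^2 * 12 mod 31 = 20^2 * 12 = 28*12 = 26
  bit 3 = 1: r = r^2 * 12 mod 31 = 26^2 * 12 = 25*12 = 21
  -> A = 21
B = 12^14 mod 31  (bits of 14 = 1110)
  bit 0 = 1: r = r^2 * 12 mod 31 = 1^2 * 12 = 1*12 = 12
  bit 1 = 1: r = r^2 * 12 mod 31 = 12^2 * 12 = 20*12 = 23
  bit 2 = 1: r = r^2 * 12 mod 31 = 23^2 * 12 = 2*12 = 24
  bit 3 = 0: r = r^2 mod 31 = 24^2 = 18
  -> B = 18
s = B^a = 18^11 mod 31  (bits of 11 = 1011)
  bit 0 = 1: r = r^2 * 18 mod 31 = 1^2 * 18 = 1*18 = 18
  bit 1 = 0: r = r^2 mod 31 = 18^2 = 14
  bit 2 = 1: r = r^2 * 18 mod 31 = 14^2 * 18 = 10*18 = 25
  bit 3 = 1: r = r^2 * 18 mod 31 = 25^2 * 18 = 5*18 = 28
  -> s = B^a = 28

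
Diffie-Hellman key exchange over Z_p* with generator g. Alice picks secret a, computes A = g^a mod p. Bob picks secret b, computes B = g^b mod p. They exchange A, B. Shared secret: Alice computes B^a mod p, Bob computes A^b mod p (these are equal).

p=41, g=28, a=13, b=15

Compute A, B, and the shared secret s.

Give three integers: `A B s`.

A = 28^13 mod 41  (bits of 13 = 1101)
  bit 0 = 1: r = r^2 * 28 mod 41 = 1^2 * 28 = 1*28 = 28
  bit 1 = 1: r = r^2 * 28 mod 41 = 28^2 * 28 = 5*28 = 17
  bit 2 = 0: r = r^2 mod 41 = 17^2 = 2
  bit 3 = 1: r = r^2 * 28 mod 41 = 2^2 * 28 = 4*28 = 30
  -> A = 30
B = 28^15 mod 41  (bits of 15 = 1111)
  bit 0 = 1: r = r^2 * 28 mod 41 = 1^2 * 28 = 1*28 = 28
  bit 1 = 1: r = r^2 * 28 mod 41 = 28^2 * 28 = 5*28 = 17
  bit 2 = 1: r = r^2 * 28 mod 41 = 17^2 * 28 = 2*28 = 15
  bit 3 = 1: r = r^2 * 28 mod 41 = 15^2 * 28 = 20*28 = 27
  -> B = 27
s = B^a = 27^13 mod 41  (bits of 13 = 1101)
  bit 0 = 1: r = r^2 * 27 mod 41 = 1^2 * 27 = 1*27 = 27
  bit 1 = 1: r = r^2 * 27 mod 41 = 27^2 * 27 = 32*27 = 3
  bit 2 = 0: r = r^2 mod 41 = 3^2 = 9
  bit 3 = 1: r = r^2 * 27 mod 41 = 9^2 * 27 = 40*27 = 14
  -> s = B^a = 14

Answer: 30 27 14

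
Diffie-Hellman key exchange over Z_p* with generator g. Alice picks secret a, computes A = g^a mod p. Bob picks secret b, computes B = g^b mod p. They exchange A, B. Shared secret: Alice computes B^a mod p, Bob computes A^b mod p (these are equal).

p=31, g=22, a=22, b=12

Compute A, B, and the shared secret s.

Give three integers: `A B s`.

A = 22^22 mod 31  (bits of 22 = 10110)
  bit 0 = 1: r = r^2 * 22 mod 31 = 1^2 * 22 = 1*22 = 22
  bit 1 = 0: r = r^2 mod 31 = 22^2 = 19
  bit 2 = 1: r = r^2 * 22 mod 31 = 19^2 * 22 = 20*22 = 6
  bit 3 = 1: r = r^2 * 22 mod 31 = 6^2 * 22 = 5*22 = 17
  bit 4 = 0: r = r^2 mod 31 = 17^2 = 10
  -> A = 10
B = 22^12 mod 31  (bits of 12 = 1100)
  bit 0 = 1: r = r^2 * 22 mod 31 = 1^2 * 22 = 1*22 = 22
  bit 1 = 1: r = r^2 * 22 mod 31 = 22^2 * 22 = 19*22 = 15
  bit 2 = 0: r = r^2 mod 31 = 15^2 = 8
  bit 3 = 0: r = r^2 mod 31 = 8^2 = 2
  -> B = 2
s = B^a = 2^22 mod 31  (bits of 22 = 10110)
  bit 0 = 1: r = r^2 * 2 mod 31 = 1^2 * 2 = 1*2 = 2
  bit 1 = 0: r = r^2 mod 31 = 2^2 = 4
  bit 2 = 1: r = r^2 * 2 mod 31 = 4^2 * 2 = 16*2 = 1
  bit 3 = 1: r = r^2 * 2 mod 31 = 1^2 * 2 = 1*2 = 2
  bit 4 = 0: r = r^2 mod 31 = 2^2 = 4
  -> s = B^a = 4

Answer: 10 2 4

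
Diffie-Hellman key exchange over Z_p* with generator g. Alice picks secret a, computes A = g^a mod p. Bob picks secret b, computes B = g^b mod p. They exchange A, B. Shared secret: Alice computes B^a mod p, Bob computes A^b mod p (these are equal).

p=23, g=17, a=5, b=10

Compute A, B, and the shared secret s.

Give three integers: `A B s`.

A = 17^5 mod 23  (bits of 5 = 101)
  bit 0 = 1: r = r^2 * 17 mod 23 = 1^2 * 17 = 1*17 = 17
  bit 1 = 0: r = r^2 mod 23 = 17^2 = 13
  bit 2 = 1: r = r^2 * 17 mod 23 = 13^2 * 17 = 8*17 = 21
  -> A = 21
B = 17^10 mod 23  (bits of 10 = 1010)
  bit 0 = 1: r = r^2 * 17 mod 23 = 1^2 * 17 = 1*17 = 17
  bit 1 = 0: r = r^2 mod 23 = 17^2 = 13
  bit 2 = 1: r = r^2 * 17 mod 23 = 13^2 * 17 = 8*17 = 21
  bit 3 = 0: r = r^2 mod 23 = 21^2 = 4
  -> B = 4
s = B^a = 4^5 mod 23  (bits of 5 = 101)
  bit 0 = 1: r = r^2 * 4 mod 23 = 1^2 * 4 = 1*4 = 4
  bit 1 = 0: r = r^2 mod 23 = 4^2 = 16
  bit 2 = 1: r = r^2 * 4 mod 23 = 16^2 * 4 = 3*4 = 12
  -> s = B^a = 12

Answer: 21 4 12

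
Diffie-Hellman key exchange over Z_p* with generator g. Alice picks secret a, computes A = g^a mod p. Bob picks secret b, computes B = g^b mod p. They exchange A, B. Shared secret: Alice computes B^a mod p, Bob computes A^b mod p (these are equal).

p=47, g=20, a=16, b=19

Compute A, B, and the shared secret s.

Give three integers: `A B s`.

A = 20^16 mod 47  (bits of 16 = 10000)
  bit 0 = 1: r = r^2 * 20 mod 47 = 1^2 * 20 = 1*20 = 20
  bit 1 = 0: r = r^2 mod 47 = 20^2 = 24
  bit 2 = 0: r = r^2 mod 47 = 24^2 = 12
  bit 3 = 0: r = r^2 mod 47 = 12^2 = 3
  bit 4 = 0: r = r^2 mod 47 = 3^2 = 9
  -> A = 9
B = 20^19 mod 47  (bits of 19 = 10011)
  bit 0 = 1: r = r^2 * 20 mod 47 = 1^2 * 20 = 1*20 = 20
  bit 1 = 0: r = r^2 mod 47 = 20^2 = 24
  bit 2 = 0: r = r^2 mod 47 = 24^2 = 12
  bit 3 = 1: r = r^2 * 20 mod 47 = 12^2 * 20 = 3*20 = 13
  bit 4 = 1: r = r^2 * 20 mod 47 = 13^2 * 20 = 28*20 = 43
  -> B = 43
s = B^a = 43^16 mod 47  (bits of 16 = 10000)
  bit 0 = 1: r = r^2 * 43 mod 47 = 1^2 * 43 = 1*43 = 43
  bit 1 = 0: r = r^2 mod 47 = 43^2 = 16
  bit 2 = 0: r = r^2 mod 47 = 16^2 = 21
  bit 3 = 0: r = r^2 mod 47 = 21^2 = 18
  bit 4 = 0: r = r^2 mod 47 = 18^2 = 42
  -> s = B^a = 42

Answer: 9 43 42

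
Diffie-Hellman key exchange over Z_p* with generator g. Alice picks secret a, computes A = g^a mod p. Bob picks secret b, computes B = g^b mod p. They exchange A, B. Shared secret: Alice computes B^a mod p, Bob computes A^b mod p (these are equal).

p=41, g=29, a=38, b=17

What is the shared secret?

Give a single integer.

A = 29^38 mod 41  (bits of 38 = 100110)
  bit 0 = 1: r = r^2 * 29 mod 41 = 1^2 * 29 = 1*29 = 29
  bit 1 = 0: r = r^2 mod 41 = 29^2 = 21
  bit 2 = 0: r = r^2 mod 41 = 21^2 = 31
  bit 3 = 1: r = r^2 * 29 mod 41 = 31^2 * 29 = 18*29 = 30
  bit 4 = 1: r = r^2 * 29 mod 41 = 30^2 * 29 = 39*29 = 24
  bit 5 = 0: r = r^2 mod 41 = 24^2 = 2
  -> A = 2
B = 29^17 mod 41  (bits of 17 = 10001)
  bit 0 = 1: r = r^2 * 29 mod 41 = 1^2 * 29 = 1*29 = 29
  bit 1 = 0: r = r^2 mod 41 = 29^2 = 21
  bit 2 = 0: r = r^2 mod 41 = 21^2 = 31
  bit 3 = 0: r = r^2 mod 41 = 31^2 = 18
  bit 4 = 1: r = r^2 * 29 mod 41 = 18^2 * 29 = 37*29 = 7
  -> B = 7
s = B^a = 7^38 mod 41  (bits of 38 = 100110)
  bit 0 = 1: r = r^2 * 7 mod 41 = 1^2 * 7 = 1*7 = 7
  bit 1 = 0: r = r^2 mod 41 = 7^2 = 8
  bit 2 = 0: r = r^2 mod 41 = 8^2 = 23
  bit 3 = 1: r = r^2 * 7 mod 41 = 23^2 * 7 = 37*7 = 13
  bit 4 = 1: r = r^2 * 7 mod 41 = 13^2 * 7 = 5*7 = 35
  bit 5 = 0: r = r^2 mod 41 = 35^2 = 36
  -> s = B^a = 36

Answer: 36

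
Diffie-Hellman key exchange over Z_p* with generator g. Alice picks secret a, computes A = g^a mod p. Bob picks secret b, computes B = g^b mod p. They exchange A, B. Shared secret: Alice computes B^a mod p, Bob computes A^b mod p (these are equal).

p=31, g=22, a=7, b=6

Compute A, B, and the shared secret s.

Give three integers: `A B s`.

A = 22^7 mod 31  (bits of 7 = 111)
  bit 0 = 1: r = r^2 * 22 mod 31 = 1^2 * 22 = 1*22 = 22
  bit 1 = 1: r = r^2 * 22 mod 31 = 22^2 * 22 = 19*22 = 15
  bit 2 = 1: r = r^2 * 22 mod 31 = 15^2 * 22 = 8*22 = 21
  -> A = 21
B = 22^6 mod 31  (bits of 6 = 110)
  bit 0 = 1: r = r^2 * 22 mod 31 = 1^2 * 22 = 1*22 = 22
  bit 1 = 1: r = r^2 * 22 mod 31 = 22^2 * 22 = 19*22 = 15
  bit 2 = 0: r = r^2 mod 31 = 15^2 = 8
  -> B = 8
s = B^a = 8^7 mod 31  (bits of 7 = 111)
  bit 0 = 1: r = r^2 * 8 mod 31 = 1^2 * 8 = 1*8 = 8
  bit 1 = 1: r = r^2 * 8 mod 31 = 8^2 * 8 = 2*8 = 16
  bit 2 = 1: r = r^2 * 8 mod 31 = 16^2 * 8 = 8*8 = 2
  -> s = B^a = 2

Answer: 21 8 2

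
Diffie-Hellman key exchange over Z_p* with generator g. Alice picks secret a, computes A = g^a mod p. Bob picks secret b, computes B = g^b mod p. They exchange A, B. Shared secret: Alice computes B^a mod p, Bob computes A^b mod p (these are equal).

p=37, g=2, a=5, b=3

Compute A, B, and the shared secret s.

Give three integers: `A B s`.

A = 2^5 mod 37  (bits of 5 = 101)
  bit 0 = 1: r = r^2 * 2 mod 37 = 1^2 * 2 = 1*2 = 2
  bit 1 = 0: r = r^2 mod 37 = 2^2 = 4
  bit 2 = 1: r = r^2 * 2 mod 37 = 4^2 * 2 = 16*2 = 32
  -> A = 32
B = 2^3 mod 37  (bits of 3 = 11)
  bit 0 = 1: r = r^2 * 2 mod 37 = 1^2 * 2 = 1*2 = 2
  bit 1 = 1: r = r^2 * 2 mod 37 = 2^2 * 2 = 4*2 = 8
  -> B = 8
s = B^a = 8^5 mod 37  (bits of 5 = 101)
  bit 0 = 1: r = r^2 * 8 mod 37 = 1^2 * 8 = 1*8 = 8
  bit 1 = 0: r = r^2 mod 37 = 8^2 = 27
  bit 2 = 1: r = r^2 * 8 mod 37 = 27^2 * 8 = 26*8 = 23
  -> s = B^a = 23

Answer: 32 8 23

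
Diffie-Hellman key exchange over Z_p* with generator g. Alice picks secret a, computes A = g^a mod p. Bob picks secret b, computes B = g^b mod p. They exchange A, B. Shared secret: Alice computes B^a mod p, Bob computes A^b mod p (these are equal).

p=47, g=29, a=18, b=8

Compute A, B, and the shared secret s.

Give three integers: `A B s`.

Answer: 7 14 16

Derivation:
A = 29^18 mod 47  (bits of 18 = 10010)
  bit 0 = 1: r = r^2 * 29 mod 47 = 1^2 * 29 = 1*29 = 29
  bit 1 = 0: r = r^2 mod 47 = 29^2 = 42
  bit 2 = 0: r = r^2 mod 47 = 42^2 = 25
  bit 3 = 1: r = r^2 * 29 mod 47 = 25^2 * 29 = 14*29 = 30
  bit 4 = 0: r = r^2 mod 47 = 30^2 = 7
  -> A = 7
B = 29^8 mod 47  (bits of 8 = 1000)
  bit 0 = 1: r = r^2 * 29 mod 47 = 1^2 * 29 = 1*29 = 29
  bit 1 = 0: r = r^2 mod 47 = 29^2 = 42
  bit 2 = 0: r = r^2 mod 47 = 42^2 = 25
  bit 3 = 0: r = r^2 mod 47 = 25^2 = 14
  -> B = 14
s = B^a = 14^18 mod 47  (bits of 18 = 10010)
  bit 0 = 1: r = r^2 * 14 mod 47 = 1^2 * 14 = 1*14 = 14
  bit 1 = 0: r = r^2 mod 47 = 14^2 = 8
  bit 2 = 0: r = r^2 mod 47 = 8^2 = 17
  bit 3 = 1: r = r^2 * 14 mod 47 = 17^2 * 14 = 7*14 = 4
  bit 4 = 0: r = r^2 mod 47 = 4^2 = 16
  -> s = B^a = 16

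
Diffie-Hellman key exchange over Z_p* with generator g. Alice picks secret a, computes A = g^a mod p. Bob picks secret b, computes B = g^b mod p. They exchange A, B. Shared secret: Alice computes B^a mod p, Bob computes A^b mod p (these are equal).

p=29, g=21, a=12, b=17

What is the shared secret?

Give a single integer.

Answer: 20

Derivation:
A = 21^12 mod 29  (bits of 12 = 1100)
  bit 0 = 1: r = r^2 * 21 mod 29 = 1^2 * 21 = 1*21 = 21
  bit 1 = 1: r = r^2 * 21 mod 29 = 21^2 * 21 = 6*21 = 10
  bit 2 = 0: r = r^2 mod 29 = 10^2 = 13
  bit 3 = 0: r = r^2 mod 29 = 13^2 = 24
  -> A = 24
B = 21^17 mod 29  (bits of 17 = 10001)
  bit 0 = 1: r = r^2 * 21 mod 29 = 1^2 * 21 = 1*21 = 21
  bit 1 = 0: r = r^2 mod 29 = 21^2 = 6
  bit 2 = 0: r = r^2 mod 29 = 6^2 = 7
  bit 3 = 0: r = r^2 mod 29 = 7^2 = 20
  bit 4 = 1: r = r^2 * 21 mod 29 = 20^2 * 21 = 23*21 = 19
  -> B = 19
s = B^a = 19^12 mod 29  (bits of 12 = 1100)
  bit 0 = 1: r = r^2 * 19 mod 29 = 1^2 * 19 = 1*19 = 19
  bit 1 = 1: r = r^2 * 19 mod 29 = 19^2 * 19 = 13*19 = 15
  bit 2 = 0: r = r^2 mod 29 = 15^2 = 22
  bit 3 = 0: r = r^2 mod 29 = 22^2 = 20
  -> s = B^a = 20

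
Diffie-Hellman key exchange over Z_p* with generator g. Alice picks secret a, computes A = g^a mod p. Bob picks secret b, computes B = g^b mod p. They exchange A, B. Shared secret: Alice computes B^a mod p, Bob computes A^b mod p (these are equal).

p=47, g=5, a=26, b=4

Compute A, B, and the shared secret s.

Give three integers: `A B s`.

A = 5^26 mod 47  (bits of 26 = 11010)
  bit 0 = 1: r = r^2 * 5 mod 47 = 1^2 * 5 = 1*5 = 5
  bit 1 = 1: r = r^2 * 5 mod 47 = 5^2 * 5 = 25*5 = 31
  bit 2 = 0: r = r^2 mod 47 = 31^2 = 21
  bit 3 = 1: r = r^2 * 5 mod 47 = 21^2 * 5 = 18*5 = 43
  bit 4 = 0: r = r^2 mod 47 = 43^2 = 16
  -> A = 16
B = 5^4 mod 47  (bits of 4 = 100)
  bit 0 = 1: r = r^2 * 5 mod 47 = 1^2 * 5 = 1*5 = 5
  bit 1 = 0: r = r^2 mod 47 = 5^2 = 25
  bit 2 = 0: r = r^2 mod 47 = 25^2 = 14
  -> B = 14
s = B^a = 14^26 mod 47  (bits of 26 = 11010)
  bit 0 = 1: r = r^2 * 14 mod 47 = 1^2 * 14 = 1*14 = 14
  bit 1 = 1: r = r^2 * 14 mod 47 = 14^2 * 14 = 8*14 = 18
  bit 2 = 0: r = r^2 mod 47 = 18^2 = 42
  bit 3 = 1: r = r^2 * 14 mod 47 = 42^2 * 14 = 25*14 = 21
  bit 4 = 0: r = r^2 mod 47 = 21^2 = 18
  -> s = B^a = 18

Answer: 16 14 18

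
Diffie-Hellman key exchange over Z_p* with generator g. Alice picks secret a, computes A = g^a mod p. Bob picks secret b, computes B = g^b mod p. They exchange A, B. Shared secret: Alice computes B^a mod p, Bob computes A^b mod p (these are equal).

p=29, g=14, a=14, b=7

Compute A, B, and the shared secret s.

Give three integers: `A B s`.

A = 14^14 mod 29  (bits of 14 = 1110)
  bit 0 = 1: r = r^2 * 14 mod 29 = 1^2 * 14 = 1*14 = 14
  bit 1 = 1: r = r^2 * 14 mod 29 = 14^2 * 14 = 22*14 = 18
  bit 2 = 1: r = r^2 * 14 mod 29 = 18^2 * 14 = 5*14 = 12
  bit 3 = 0: r = r^2 mod 29 = 12^2 = 28
  -> A = 28
B = 14^7 mod 29  (bits of 7 = 111)
  bit 0 = 1: r = r^2 * 14 mod 29 = 1^2 * 14 = 1*14 = 14
  bit 1 = 1: r = r^2 * 14 mod 29 = 14^2 * 14 = 22*14 = 18
  bit 2 = 1: r = r^2 * 14 mod 29 = 18^2 * 14 = 5*14 = 12
  -> B = 12
s = B^a = 12^14 mod 29  (bits of 14 = 1110)
  bit 0 = 1: r = r^2 * 12 mod 29 = 1^2 * 12 = 1*12 = 12
  bit 1 = 1: r = r^2 * 12 mod 29 = 12^2 * 12 = 28*12 = 17
  bit 2 = 1: r = r^2 * 12 mod 29 = 17^2 * 12 = 28*12 = 17
  bit 3 = 0: r = r^2 mod 29 = 17^2 = 28
  -> s = B^a = 28

Answer: 28 12 28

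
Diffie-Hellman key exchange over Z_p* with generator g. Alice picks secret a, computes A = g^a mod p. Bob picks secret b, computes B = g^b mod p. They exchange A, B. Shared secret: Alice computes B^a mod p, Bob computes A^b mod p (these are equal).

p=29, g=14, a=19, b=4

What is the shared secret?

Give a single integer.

A = 14^19 mod 29  (bits of 19 = 10011)
  bit 0 = 1: r = r^2 * 14 mod 29 = 1^2 * 14 = 1*14 = 14
  bit 1 = 0: r = r^2 mod 29 = 14^2 = 22
  bit 2 = 0: r = r^2 mod 29 = 22^2 = 20
  bit 3 = 1: r = r^2 * 14 mod 29 = 20^2 * 14 = 23*14 = 3
  bit 4 = 1: r = r^2 * 14 mod 29 = 3^2 * 14 = 9*14 = 10
  -> A = 10
B = 14^4 mod 29  (bits of 4 = 100)
  bit 0 = 1: r = r^2 * 14 mod 29 = 1^2 * 14 = 1*14 = 14
  bit 1 = 0: r = r^2 mod 29 = 14^2 = 22
  bit 2 = 0: r = r^2 mod 29 = 22^2 = 20
  -> B = 20
s = B^a = 20^19 mod 29  (bits of 19 = 10011)
  bit 0 = 1: r = r^2 * 20 mod 29 = 1^2 * 20 = 1*20 = 20
  bit 1 = 0: r = r^2 mod 29 = 20^2 = 23
  bit 2 = 0: r = r^2 mod 29 = 23^2 = 7
  bit 3 = 1: r = r^2 * 20 mod 29 = 7^2 * 20 = 20*20 = 23
  bit 4 = 1: r = r^2 * 20 mod 29 = 23^2 * 20 = 7*20 = 24
  -> s = B^a = 24

Answer: 24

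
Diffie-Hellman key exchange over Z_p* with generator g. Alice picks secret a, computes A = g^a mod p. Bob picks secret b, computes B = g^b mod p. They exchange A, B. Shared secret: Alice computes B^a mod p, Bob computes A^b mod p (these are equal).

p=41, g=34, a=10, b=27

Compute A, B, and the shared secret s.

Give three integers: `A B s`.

Answer: 9 17 32

Derivation:
A = 34^10 mod 41  (bits of 10 = 1010)
  bit 0 = 1: r = r^2 * 34 mod 41 = 1^2 * 34 = 1*34 = 34
  bit 1 = 0: r = r^2 mod 41 = 34^2 = 8
  bit 2 = 1: r = r^2 * 34 mod 41 = 8^2 * 34 = 23*34 = 3
  bit 3 = 0: r = r^2 mod 41 = 3^2 = 9
  -> A = 9
B = 34^27 mod 41  (bits of 27 = 11011)
  bit 0 = 1: r = r^2 * 34 mod 41 = 1^2 * 34 = 1*34 = 34
  bit 1 = 1: r = r^2 * 34 mod 41 = 34^2 * 34 = 8*34 = 26
  bit 2 = 0: r = r^2 mod 41 = 26^2 = 20
  bit 3 = 1: r = r^2 * 34 mod 41 = 20^2 * 34 = 31*34 = 29
  bit 4 = 1: r = r^2 * 34 mod 41 = 29^2 * 34 = 21*34 = 17
  -> B = 17
s = B^a = 17^10 mod 41  (bits of 10 = 1010)
  bit 0 = 1: r = r^2 * 17 mod 41 = 1^2 * 17 = 1*17 = 17
  bit 1 = 0: r = r^2 mod 41 = 17^2 = 2
  bit 2 = 1: r = r^2 * 17 mod 41 = 2^2 * 17 = 4*17 = 27
  bit 3 = 0: r = r^2 mod 41 = 27^2 = 32
  -> s = B^a = 32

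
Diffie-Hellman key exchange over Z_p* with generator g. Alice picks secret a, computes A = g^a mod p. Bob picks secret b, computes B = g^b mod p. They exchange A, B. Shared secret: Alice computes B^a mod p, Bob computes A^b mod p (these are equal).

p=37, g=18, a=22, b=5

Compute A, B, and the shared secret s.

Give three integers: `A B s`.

Answer: 30 15 28

Derivation:
A = 18^22 mod 37  (bits of 22 = 10110)
  bit 0 = 1: r = r^2 * 18 mod 37 = 1^2 * 18 = 1*18 = 18
  bit 1 = 0: r = r^2 mod 37 = 18^2 = 28
  bit 2 = 1: r = r^2 * 18 mod 37 = 28^2 * 18 = 7*18 = 15
  bit 3 = 1: r = r^2 * 18 mod 37 = 15^2 * 18 = 3*18 = 17
  bit 4 = 0: r = r^2 mod 37 = 17^2 = 30
  -> A = 30
B = 18^5 mod 37  (bits of 5 = 101)
  bit 0 = 1: r = r^2 * 18 mod 37 = 1^2 * 18 = 1*18 = 18
  bit 1 = 0: r = r^2 mod 37 = 18^2 = 28
  bit 2 = 1: r = r^2 * 18 mod 37 = 28^2 * 18 = 7*18 = 15
  -> B = 15
s = B^a = 15^22 mod 37  (bits of 22 = 10110)
  bit 0 = 1: r = r^2 * 15 mod 37 = 1^2 * 15 = 1*15 = 15
  bit 1 = 0: r = r^2 mod 37 = 15^2 = 3
  bit 2 = 1: r = r^2 * 15 mod 37 = 3^2 * 15 = 9*15 = 24
  bit 3 = 1: r = r^2 * 15 mod 37 = 24^2 * 15 = 21*15 = 19
  bit 4 = 0: r = r^2 mod 37 = 19^2 = 28
  -> s = B^a = 28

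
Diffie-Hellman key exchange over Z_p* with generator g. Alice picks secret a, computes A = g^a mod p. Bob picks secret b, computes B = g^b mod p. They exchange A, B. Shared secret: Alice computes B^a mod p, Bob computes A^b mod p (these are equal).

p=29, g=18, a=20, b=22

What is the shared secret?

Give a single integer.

A = 18^20 mod 29  (bits of 20 = 10100)
  bit 0 = 1: r = r^2 * 18 mod 29 = 1^2 * 18 = 1*18 = 18
  bit 1 = 0: r = r^2 mod 29 = 18^2 = 5
  bit 2 = 1: r = r^2 * 18 mod 29 = 5^2 * 18 = 25*18 = 15
  bit 3 = 0: r = r^2 mod 29 = 15^2 = 22
  bit 4 = 0: r = r^2 mod 29 = 22^2 = 20
  -> A = 20
B = 18^22 mod 29  (bits of 22 = 10110)
  bit 0 = 1: r = r^2 * 18 mod 29 = 1^2 * 18 = 1*18 = 18
  bit 1 = 0: r = r^2 mod 29 = 18^2 = 5
  bit 2 = 1: r = r^2 * 18 mod 29 = 5^2 * 18 = 25*18 = 15
  bit 3 = 1: r = r^2 * 18 mod 29 = 15^2 * 18 = 22*18 = 19
  bit 4 = 0: r = r^2 mod 29 = 19^2 = 13
  -> B = 13
s = B^a = 13^20 mod 29  (bits of 20 = 10100)
  bit 0 = 1: r = r^2 * 13 mod 29 = 1^2 * 13 = 1*13 = 13
  bit 1 = 0: r = r^2 mod 29 = 13^2 = 24
  bit 2 = 1: r = r^2 * 13 mod 29 = 24^2 * 13 = 25*13 = 6
  bit 3 = 0: r = r^2 mod 29 = 6^2 = 7
  bit 4 = 0: r = r^2 mod 29 = 7^2 = 20
  -> s = B^a = 20

Answer: 20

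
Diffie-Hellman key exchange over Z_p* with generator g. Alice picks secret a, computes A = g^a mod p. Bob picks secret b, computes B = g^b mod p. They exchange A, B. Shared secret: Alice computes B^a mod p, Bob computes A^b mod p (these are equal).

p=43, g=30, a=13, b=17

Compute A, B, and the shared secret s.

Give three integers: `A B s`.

A = 30^13 mod 43  (bits of 13 = 1101)
  bit 0 = 1: r = r^2 * 30 mod 43 = 1^2 * 30 = 1*30 = 30
  bit 1 = 1: r = r^2 * 30 mod 43 = 30^2 * 30 = 40*30 = 39
  bit 2 = 0: r = r^2 mod 43 = 39^2 = 16
  bit 3 = 1: r = r^2 * 30 mod 43 = 16^2 * 30 = 41*30 = 26
  -> A = 26
B = 30^17 mod 43  (bits of 17 = 10001)
  bit 0 = 1: r = r^2 * 30 mod 43 = 1^2 * 30 = 1*30 = 30
  bit 1 = 0: r = r^2 mod 43 = 30^2 = 40
  bit 2 = 0: r = r^2 mod 43 = 40^2 = 9
  bit 3 = 0: r = r^2 mod 43 = 9^2 = 38
  bit 4 = 1: r = r^2 * 30 mod 43 = 38^2 * 30 = 25*30 = 19
  -> B = 19
s = B^a = 19^13 mod 43  (bits of 13 = 1101)
  bit 0 = 1: r = r^2 * 19 mod 43 = 1^2 * 19 = 1*19 = 19
  bit 1 = 1: r = r^2 * 19 mod 43 = 19^2 * 19 = 17*19 = 22
  bit 2 = 0: r = r^2 mod 43 = 22^2 = 11
  bit 3 = 1: r = r^2 * 19 mod 43 = 11^2 * 19 = 35*19 = 20
  -> s = B^a = 20

Answer: 26 19 20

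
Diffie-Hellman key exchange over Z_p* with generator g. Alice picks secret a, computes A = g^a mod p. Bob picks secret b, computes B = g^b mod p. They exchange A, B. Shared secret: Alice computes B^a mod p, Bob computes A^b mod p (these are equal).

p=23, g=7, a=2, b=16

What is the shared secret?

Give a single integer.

A = 7^2 mod 23  (bits of 2 = 10)
  bit 0 = 1: r = r^2 * 7 mod 23 = 1^2 * 7 = 1*7 = 7
  bit 1 = 0: r = r^2 mod 23 = 7^2 = 3
  -> A = 3
B = 7^16 mod 23  (bits of 16 = 10000)
  bit 0 = 1: r = r^2 * 7 mod 23 = 1^2 * 7 = 1*7 = 7
  bit 1 = 0: r = r^2 mod 23 = 7^2 = 3
  bit 2 = 0: r = r^2 mod 23 = 3^2 = 9
  bit 3 = 0: r = r^2 mod 23 = 9^2 = 12
  bit 4 = 0: r = r^2 mod 23 = 12^2 = 6
  -> B = 6
s = B^a = 6^2 mod 23  (bits of 2 = 10)
  bit 0 = 1: r = r^2 * 6 mod 23 = 1^2 * 6 = 1*6 = 6
  bit 1 = 0: r = r^2 mod 23 = 6^2 = 13
  -> s = B^a = 13

Answer: 13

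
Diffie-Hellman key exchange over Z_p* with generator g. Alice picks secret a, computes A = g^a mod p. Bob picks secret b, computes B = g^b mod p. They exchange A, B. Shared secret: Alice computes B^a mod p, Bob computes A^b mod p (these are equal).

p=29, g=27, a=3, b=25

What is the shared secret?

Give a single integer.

Answer: 3

Derivation:
A = 27^3 mod 29  (bits of 3 = 11)
  bit 0 = 1: r = r^2 * 27 mod 29 = 1^2 * 27 = 1*27 = 27
  bit 1 = 1: r = r^2 * 27 mod 29 = 27^2 * 27 = 4*27 = 21
  -> A = 21
B = 27^25 mod 29  (bits of 25 = 11001)
  bit 0 = 1: r = r^2 * 27 mod 29 = 1^2 * 27 = 1*27 = 27
  bit 1 = 1: r = r^2 * 27 mod 29 = 27^2 * 27 = 4*27 = 21
  bit 2 = 0: r = r^2 mod 29 = 21^2 = 6
  bit 3 = 0: r = r^2 mod 29 = 6^2 = 7
  bit 4 = 1: r = r^2 * 27 mod 29 = 7^2 * 27 = 20*27 = 18
  -> B = 18
s = B^a = 18^3 mod 29  (bits of 3 = 11)
  bit 0 = 1: r = r^2 * 18 mod 29 = 1^2 * 18 = 1*18 = 18
  bit 1 = 1: r = r^2 * 18 mod 29 = 18^2 * 18 = 5*18 = 3
  -> s = B^a = 3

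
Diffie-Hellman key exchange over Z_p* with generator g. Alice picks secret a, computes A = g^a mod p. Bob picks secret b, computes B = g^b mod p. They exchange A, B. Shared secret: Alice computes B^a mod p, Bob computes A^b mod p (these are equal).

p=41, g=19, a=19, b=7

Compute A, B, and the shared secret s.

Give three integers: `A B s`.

Answer: 28 30 15

Derivation:
A = 19^19 mod 41  (bits of 19 = 10011)
  bit 0 = 1: r = r^2 * 19 mod 41 = 1^2 * 19 = 1*19 = 19
  bit 1 = 0: r = r^2 mod 41 = 19^2 = 33
  bit 2 = 0: r = r^2 mod 41 = 33^2 = 23
  bit 3 = 1: r = r^2 * 19 mod 41 = 23^2 * 19 = 37*19 = 6
  bit 4 = 1: r = r^2 * 19 mod 41 = 6^2 * 19 = 36*19 = 28
  -> A = 28
B = 19^7 mod 41  (bits of 7 = 111)
  bit 0 = 1: r = r^2 * 19 mod 41 = 1^2 * 19 = 1*19 = 19
  bit 1 = 1: r = r^2 * 19 mod 41 = 19^2 * 19 = 33*19 = 12
  bit 2 = 1: r = r^2 * 19 mod 41 = 12^2 * 19 = 21*19 = 30
  -> B = 30
s = B^a = 30^19 mod 41  (bits of 19 = 10011)
  bit 0 = 1: r = r^2 * 30 mod 41 = 1^2 * 30 = 1*30 = 30
  bit 1 = 0: r = r^2 mod 41 = 30^2 = 39
  bit 2 = 0: r = r^2 mod 41 = 39^2 = 4
  bit 3 = 1: r = r^2 * 30 mod 41 = 4^2 * 30 = 16*30 = 29
  bit 4 = 1: r = r^2 * 30 mod 41 = 29^2 * 30 = 21*30 = 15
  -> s = B^a = 15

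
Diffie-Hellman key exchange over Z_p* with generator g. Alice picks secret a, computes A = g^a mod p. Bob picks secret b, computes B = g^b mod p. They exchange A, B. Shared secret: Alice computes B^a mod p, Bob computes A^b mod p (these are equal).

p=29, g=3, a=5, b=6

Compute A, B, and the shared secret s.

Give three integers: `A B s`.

A = 3^5 mod 29  (bits of 5 = 101)
  bit 0 = 1: r = r^2 * 3 mod 29 = 1^2 * 3 = 1*3 = 3
  bit 1 = 0: r = r^2 mod 29 = 3^2 = 9
  bit 2 = 1: r = r^2 * 3 mod 29 = 9^2 * 3 = 23*3 = 11
  -> A = 11
B = 3^6 mod 29  (bits of 6 = 110)
  bit 0 = 1: r = r^2 * 3 mod 29 = 1^2 * 3 = 1*3 = 3
  bit 1 = 1: r = r^2 * 3 mod 29 = 3^2 * 3 = 9*3 = 27
  bit 2 = 0: r = r^2 mod 29 = 27^2 = 4
  -> B = 4
s = B^a = 4^5 mod 29  (bits of 5 = 101)
  bit 0 = 1: r = r^2 * 4 mod 29 = 1^2 * 4 = 1*4 = 4
  bit 1 = 0: r = r^2 mod 29 = 4^2 = 16
  bit 2 = 1: r = r^2 * 4 mod 29 = 16^2 * 4 = 24*4 = 9
  -> s = B^a = 9

Answer: 11 4 9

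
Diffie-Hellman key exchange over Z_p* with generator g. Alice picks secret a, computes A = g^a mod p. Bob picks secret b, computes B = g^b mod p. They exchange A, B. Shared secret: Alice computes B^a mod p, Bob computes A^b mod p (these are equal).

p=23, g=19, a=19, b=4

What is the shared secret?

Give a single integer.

Answer: 6

Derivation:
A = 19^19 mod 23  (bits of 19 = 10011)
  bit 0 = 1: r = r^2 * 19 mod 23 = 1^2 * 19 = 1*19 = 19
  bit 1 = 0: r = r^2 mod 23 = 19^2 = 16
  bit 2 = 0: r = r^2 mod 23 = 16^2 = 3
  bit 3 = 1: r = r^2 * 19 mod 23 = 3^2 * 19 = 9*19 = 10
  bit 4 = 1: r = r^2 * 19 mod 23 = 10^2 * 19 = 8*19 = 14
  -> A = 14
B = 19^4 mod 23  (bits of 4 = 100)
  bit 0 = 1: r = r^2 * 19 mod 23 = 1^2 * 19 = 1*19 = 19
  bit 1 = 0: r = r^2 mod 23 = 19^2 = 16
  bit 2 = 0: r = r^2 mod 23 = 16^2 = 3
  -> B = 3
s = B^a = 3^19 mod 23  (bits of 19 = 10011)
  bit 0 = 1: r = r^2 * 3 mod 23 = 1^2 * 3 = 1*3 = 3
  bit 1 = 0: r = r^2 mod 23 = 3^2 = 9
  bit 2 = 0: r = r^2 mod 23 = 9^2 = 12
  bit 3 = 1: r = r^2 * 3 mod 23 = 12^2 * 3 = 6*3 = 18
  bit 4 = 1: r = r^2 * 3 mod 23 = 18^2 * 3 = 2*3 = 6
  -> s = B^a = 6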